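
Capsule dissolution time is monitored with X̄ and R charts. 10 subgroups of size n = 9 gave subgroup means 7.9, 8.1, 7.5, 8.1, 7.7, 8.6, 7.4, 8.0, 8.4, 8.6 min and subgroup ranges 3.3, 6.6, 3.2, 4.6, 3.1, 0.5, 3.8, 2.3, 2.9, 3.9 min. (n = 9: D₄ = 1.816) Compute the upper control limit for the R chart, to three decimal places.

R̄ = (3.3 + 6.6 + 3.2 + 4.6 + 3.1 + 0.5 + 3.8 + 2.3 + 2.9 + 3.9) / 10 = 34.2000 / 10 = 3.4200
UCL_R = D₄·R̄ = 1.816 × 3.4200 = 6.2107

6.211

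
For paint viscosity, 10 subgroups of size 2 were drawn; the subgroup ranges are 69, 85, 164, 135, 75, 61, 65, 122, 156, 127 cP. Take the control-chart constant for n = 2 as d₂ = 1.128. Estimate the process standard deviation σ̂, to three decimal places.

R̄ = (69 + 85 + 164 + 135 + 75 + 61 + 65 + 122 + 156 + 127) / 10 = 105.9000
σ̂ = R̄ / d₂ = 105.9000 / 1.128 = 93.8830

93.883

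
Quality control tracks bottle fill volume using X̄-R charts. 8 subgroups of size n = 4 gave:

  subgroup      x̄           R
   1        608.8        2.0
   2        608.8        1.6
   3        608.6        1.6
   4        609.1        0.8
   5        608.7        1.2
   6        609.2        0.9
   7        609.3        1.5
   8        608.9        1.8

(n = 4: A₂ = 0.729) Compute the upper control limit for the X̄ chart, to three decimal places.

X̄̄ = (608.8 + 608.8 + 608.6 + 609.1 + 608.7 + 609.2 + 609.3 + 608.9) / 8 = 4871.4000 / 8 = 608.9250
R̄ = (2.0 + 1.6 + 1.6 + 0.8 + 1.2 + 0.9 + 1.5 + 1.8) / 8 = 11.4000 / 8 = 1.4250
UCL = X̄̄ + A₂·R̄ = 608.9250 + 0.729 × 1.4250 = 609.9638

609.964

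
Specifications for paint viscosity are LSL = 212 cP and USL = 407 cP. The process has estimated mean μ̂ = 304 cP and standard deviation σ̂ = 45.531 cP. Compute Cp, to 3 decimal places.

0.714

Cp = (USL − LSL) / (6σ̂) = (407 − 212) / (6 × 45.531) = 195.0000 / 273.1860 = 0.7138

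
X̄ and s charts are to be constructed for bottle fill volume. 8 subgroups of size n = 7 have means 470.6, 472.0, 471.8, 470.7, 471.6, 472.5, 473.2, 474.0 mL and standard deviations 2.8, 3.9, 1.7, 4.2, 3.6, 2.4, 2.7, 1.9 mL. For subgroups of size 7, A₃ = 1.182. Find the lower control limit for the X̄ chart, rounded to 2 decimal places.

X̄̄ = (470.6 + 472.0 + 471.8 + 470.7 + 471.6 + 472.5 + 473.2 + 474.0) / 8 = 472.0500
s̄ = (2.8 + 3.9 + 1.7 + 4.2 + 3.6 + 2.4 + 2.7 + 1.9) / 8 = 2.9000
LCL = X̄̄ − A₃·s̄ = 472.0500 − 1.182 × 2.9000 = 468.6222

468.62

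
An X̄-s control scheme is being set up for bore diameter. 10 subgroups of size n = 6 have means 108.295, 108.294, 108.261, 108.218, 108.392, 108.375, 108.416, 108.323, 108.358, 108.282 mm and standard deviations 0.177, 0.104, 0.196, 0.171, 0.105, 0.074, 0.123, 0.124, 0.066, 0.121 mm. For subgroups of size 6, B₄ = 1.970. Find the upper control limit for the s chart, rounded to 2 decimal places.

0.25

s̄ = (0.177 + 0.104 + 0.196 + 0.171 + 0.105 + 0.074 + 0.123 + 0.124 + 0.066 + 0.121) / 10 = 0.1261
UCL_s = B₄·s̄ = 1.970 × 0.1261 = 0.2484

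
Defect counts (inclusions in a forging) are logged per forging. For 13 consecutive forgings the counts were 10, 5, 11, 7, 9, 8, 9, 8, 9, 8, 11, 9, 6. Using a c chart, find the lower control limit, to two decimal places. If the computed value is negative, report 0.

c̄ = (10 + 5 + 11 + 7 + 9 + 8 + 9 + 8 + 9 + 8 + 11 + 9 + 6) / 13 = 110 / 13 = 8.4615
LCL = c̄ − 3√c̄ = 8.4615 − 3 × 2.9089 = -0.2651 → 0 (cannot be negative)

0.00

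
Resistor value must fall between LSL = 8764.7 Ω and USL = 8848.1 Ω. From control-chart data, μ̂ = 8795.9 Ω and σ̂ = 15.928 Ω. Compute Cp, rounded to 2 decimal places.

Cp = (USL − LSL) / (6σ̂) = (8848.1 − 8764.7) / (6 × 15.928) = 83.4000 / 95.5680 = 0.8727

0.87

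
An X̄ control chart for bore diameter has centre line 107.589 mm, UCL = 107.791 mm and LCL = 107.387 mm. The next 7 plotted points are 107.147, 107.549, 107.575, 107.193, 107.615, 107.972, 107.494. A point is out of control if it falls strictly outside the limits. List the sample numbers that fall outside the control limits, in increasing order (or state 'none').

1, 4, 6

Compare each point to [107.387, 107.791]: sample 1 = 107.147 < LCL; sample 4 = 107.193 < LCL; sample 6 = 107.972 > UCL.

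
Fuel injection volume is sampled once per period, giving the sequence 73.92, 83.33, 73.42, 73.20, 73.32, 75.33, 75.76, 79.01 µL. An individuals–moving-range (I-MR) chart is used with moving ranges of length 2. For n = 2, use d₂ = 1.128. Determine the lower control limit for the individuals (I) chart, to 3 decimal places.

X̄ = (73.92 + 83.33 + 73.42 + 73.20 + 73.32 + 75.33 + 75.76 + 79.01) / 8 = 75.9112
Moving ranges: 9.41, 9.91, 0.22, 0.12, 2.01, 0.43, 3.25; M̄R̄ = 25.3500 / 7 = 3.6214
LCL = X̄ − 3·M̄R̄/d₂ = 75.9112 − 3 × 3.6214 / 1.128 = 66.2798

66.280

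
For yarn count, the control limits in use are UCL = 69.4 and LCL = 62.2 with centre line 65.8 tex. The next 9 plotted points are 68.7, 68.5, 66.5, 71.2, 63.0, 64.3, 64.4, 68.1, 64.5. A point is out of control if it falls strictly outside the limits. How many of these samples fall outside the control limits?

Compare each point to [62.2, 69.4]: sample 4 = 71.2 > UCL.

1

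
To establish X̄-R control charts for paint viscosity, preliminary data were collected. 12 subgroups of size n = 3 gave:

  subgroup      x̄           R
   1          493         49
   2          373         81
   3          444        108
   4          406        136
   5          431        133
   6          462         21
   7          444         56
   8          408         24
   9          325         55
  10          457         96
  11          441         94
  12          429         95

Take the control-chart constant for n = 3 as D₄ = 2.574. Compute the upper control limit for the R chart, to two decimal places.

R̄ = (49 + 81 + 108 + 136 + 133 + 21 + 56 + 24 + 55 + 96 + 94 + 95) / 12 = 948.0000 / 12 = 79.0000
UCL_R = D₄·R̄ = 2.574 × 79.0000 = 203.3460

203.35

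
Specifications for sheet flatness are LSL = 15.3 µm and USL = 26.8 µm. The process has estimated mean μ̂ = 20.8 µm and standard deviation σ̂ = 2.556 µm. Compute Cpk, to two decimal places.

0.72

Cpu = (USL − μ̂) / (3σ̂) = (26.8 − 20.8) / (3 × 2.556) = 0.7825; Cpl = (μ̂ − LSL) / (3σ̂) = (20.8 − 15.3) / (3 × 2.556) = 0.7173; Cpk = min(Cpu, Cpl) = 0.7173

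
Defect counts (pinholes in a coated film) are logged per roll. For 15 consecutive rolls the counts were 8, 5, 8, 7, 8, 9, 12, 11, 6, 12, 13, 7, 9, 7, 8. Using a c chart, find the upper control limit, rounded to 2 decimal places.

17.50

c̄ = (8 + 5 + 8 + 7 + 8 + 9 + 12 + 11 + 6 + 12 + 13 + 7 + 9 + 7 + 8) / 15 = 130 / 15 = 8.6667
UCL = c̄ + 3√c̄ = 8.6667 + 3 × √8.6667 = 8.6667 + 3 × 2.9439 = 17.4984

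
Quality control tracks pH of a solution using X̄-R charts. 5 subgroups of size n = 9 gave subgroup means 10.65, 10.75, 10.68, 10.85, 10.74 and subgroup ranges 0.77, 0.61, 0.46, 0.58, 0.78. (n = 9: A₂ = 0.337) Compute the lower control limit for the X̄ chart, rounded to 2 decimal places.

X̄̄ = (10.65 + 10.75 + 10.68 + 10.85 + 10.74) / 5 = 53.6700 / 5 = 10.7340
R̄ = (0.77 + 0.61 + 0.46 + 0.58 + 0.78) / 5 = 3.2000 / 5 = 0.6400
LCL = X̄̄ − A₂·R̄ = 10.7340 − 0.337 × 0.6400 = 10.5183

10.52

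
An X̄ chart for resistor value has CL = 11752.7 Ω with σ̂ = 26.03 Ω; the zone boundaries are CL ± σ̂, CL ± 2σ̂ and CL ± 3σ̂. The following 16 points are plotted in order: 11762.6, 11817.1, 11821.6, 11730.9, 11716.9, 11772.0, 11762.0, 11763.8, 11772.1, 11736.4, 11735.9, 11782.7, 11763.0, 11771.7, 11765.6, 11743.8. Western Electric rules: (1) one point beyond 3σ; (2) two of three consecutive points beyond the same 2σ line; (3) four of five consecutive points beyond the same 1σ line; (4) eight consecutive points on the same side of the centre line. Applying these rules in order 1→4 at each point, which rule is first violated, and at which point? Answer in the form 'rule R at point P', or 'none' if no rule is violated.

Zone of each point (C = within 1σ̂, B = 1σ̂–2σ̂, A = 2σ̂–3σ̂, * = beyond 3σ̂; sign = side of CL): 1:+C, 2:+A, 3:+A, 4:-C, 5:-B, 6:+C, 7:+C, 8:+C, 9:+C, 10:-C, 11:-C, 12:+B, 13:+C, 14:+C, 15:+C, 16:-C
Rule 2 (two of three consecutive points beyond the same 2σ limit) is satisfied at point 3.

rule 2 at point 3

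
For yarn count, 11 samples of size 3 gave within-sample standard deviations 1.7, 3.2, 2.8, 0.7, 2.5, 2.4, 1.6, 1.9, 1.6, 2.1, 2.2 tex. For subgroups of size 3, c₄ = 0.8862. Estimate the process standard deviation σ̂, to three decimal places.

2.329

s̄ = (1.7 + 3.2 + 2.8 + 0.7 + 2.5 + 2.4 + 1.6 + 1.9 + 1.6 + 2.1 + 2.2) / 11 = 2.0636
σ̂ = s̄ / c₄ = 2.0636 / 0.8862 = 2.3286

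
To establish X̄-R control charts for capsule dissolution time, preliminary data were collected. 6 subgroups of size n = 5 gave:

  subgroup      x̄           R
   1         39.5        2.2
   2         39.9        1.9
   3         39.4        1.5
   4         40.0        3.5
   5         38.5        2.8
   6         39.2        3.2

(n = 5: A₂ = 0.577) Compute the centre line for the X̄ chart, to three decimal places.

39.417

X̄̄ = (39.5 + 39.9 + 39.4 + 40.0 + 38.5 + 39.2) / 6 = 236.5000 / 6 = 39.4167
CL = X̄̄ = 39.4167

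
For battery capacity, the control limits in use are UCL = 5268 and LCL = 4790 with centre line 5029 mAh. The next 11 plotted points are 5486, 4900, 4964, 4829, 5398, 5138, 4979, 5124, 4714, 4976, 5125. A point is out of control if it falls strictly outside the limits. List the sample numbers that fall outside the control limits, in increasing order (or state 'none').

1, 5, 9

Compare each point to [4790, 5268]: sample 1 = 5486 > UCL; sample 5 = 5398 > UCL; sample 9 = 4714 < LCL.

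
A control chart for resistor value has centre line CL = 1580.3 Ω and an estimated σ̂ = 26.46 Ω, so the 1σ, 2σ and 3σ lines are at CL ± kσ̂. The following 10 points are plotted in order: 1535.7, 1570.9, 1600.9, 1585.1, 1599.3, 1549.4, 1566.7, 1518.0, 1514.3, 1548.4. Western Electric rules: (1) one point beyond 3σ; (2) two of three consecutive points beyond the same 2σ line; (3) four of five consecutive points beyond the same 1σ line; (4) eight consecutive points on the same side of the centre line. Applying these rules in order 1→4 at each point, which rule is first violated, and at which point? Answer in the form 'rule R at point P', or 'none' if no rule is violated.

rule 2 at point 9

Zone of each point (C = within 1σ̂, B = 1σ̂–2σ̂, A = 2σ̂–3σ̂, * = beyond 3σ̂; sign = side of CL): 1:-B, 2:-C, 3:+C, 4:+C, 5:+C, 6:-B, 7:-C, 8:-A, 9:-A, 10:-B
Rule 2 (two of three consecutive points beyond the same 2σ limit) is satisfied at point 9.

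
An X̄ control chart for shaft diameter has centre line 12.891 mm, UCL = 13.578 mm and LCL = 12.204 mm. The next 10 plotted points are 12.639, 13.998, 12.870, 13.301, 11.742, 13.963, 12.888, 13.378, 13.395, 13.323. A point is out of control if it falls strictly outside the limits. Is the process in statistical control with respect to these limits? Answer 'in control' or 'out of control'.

Compare each point to [12.204, 13.578]: sample 2 = 13.998 > UCL; sample 5 = 11.742 < LCL; sample 6 = 13.963 > UCL.

out of control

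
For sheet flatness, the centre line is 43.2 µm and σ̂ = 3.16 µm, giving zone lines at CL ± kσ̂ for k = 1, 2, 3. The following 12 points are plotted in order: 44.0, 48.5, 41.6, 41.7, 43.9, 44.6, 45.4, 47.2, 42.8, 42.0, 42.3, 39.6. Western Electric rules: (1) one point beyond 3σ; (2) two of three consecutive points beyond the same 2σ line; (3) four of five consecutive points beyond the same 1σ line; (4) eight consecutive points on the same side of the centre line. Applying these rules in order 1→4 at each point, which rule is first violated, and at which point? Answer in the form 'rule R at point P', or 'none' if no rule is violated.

none

Zone of each point (C = within 1σ̂, B = 1σ̂–2σ̂, A = 2σ̂–3σ̂, * = beyond 3σ̂; sign = side of CL): 1:+C, 2:+B, 3:-C, 4:-C, 5:+C, 6:+C, 7:+C, 8:+B, 9:-C, 10:-C, 11:-C, 12:-B
No rule fires across all 12 points.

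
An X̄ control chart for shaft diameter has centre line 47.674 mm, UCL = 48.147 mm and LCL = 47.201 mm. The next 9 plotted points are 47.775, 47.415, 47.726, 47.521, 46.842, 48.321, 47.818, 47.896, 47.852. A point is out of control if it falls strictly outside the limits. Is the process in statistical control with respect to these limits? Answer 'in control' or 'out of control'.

out of control

Compare each point to [47.201, 48.147]: sample 5 = 46.842 < LCL; sample 6 = 48.321 > UCL.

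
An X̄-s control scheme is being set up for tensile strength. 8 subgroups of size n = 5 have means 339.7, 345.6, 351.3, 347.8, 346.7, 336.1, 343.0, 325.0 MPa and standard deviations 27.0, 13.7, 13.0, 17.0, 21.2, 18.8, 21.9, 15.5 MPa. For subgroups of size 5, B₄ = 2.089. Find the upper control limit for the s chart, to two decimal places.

38.67

s̄ = (27.0 + 13.7 + 13.0 + 17.0 + 21.2 + 18.8 + 21.9 + 15.5) / 8 = 18.5125
UCL_s = B₄·s̄ = 2.089 × 18.5125 = 38.6726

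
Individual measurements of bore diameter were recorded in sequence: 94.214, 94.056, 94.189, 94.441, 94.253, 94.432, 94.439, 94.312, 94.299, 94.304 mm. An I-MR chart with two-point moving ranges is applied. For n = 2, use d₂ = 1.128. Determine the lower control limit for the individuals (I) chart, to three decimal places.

X̄ = (94.214 + 94.056 + 94.189 + 94.441 + 94.253 + 94.432 + 94.439 + 94.312 + 94.299 + 94.304) / 10 = 94.2939
Moving ranges: 0.158, 0.133, 0.252, 0.188, 0.179, 0.007, 0.127, 0.013, 0.005; M̄R̄ = 1.0620 / 9 = 0.1180
LCL = X̄ − 3·M̄R̄/d₂ = 94.2939 − 3 × 0.1180 / 1.128 = 93.9801

93.980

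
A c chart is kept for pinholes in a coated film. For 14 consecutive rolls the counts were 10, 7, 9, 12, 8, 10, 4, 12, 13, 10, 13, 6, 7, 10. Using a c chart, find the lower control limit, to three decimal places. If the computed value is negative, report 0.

c̄ = (10 + 7 + 9 + 12 + 8 + 10 + 4 + 12 + 13 + 10 + 13 + 6 + 7 + 10) / 14 = 131 / 14 = 9.3571
LCL = c̄ − 3√c̄ = 9.3571 − 3 × 3.0589 = 0.1803

0.180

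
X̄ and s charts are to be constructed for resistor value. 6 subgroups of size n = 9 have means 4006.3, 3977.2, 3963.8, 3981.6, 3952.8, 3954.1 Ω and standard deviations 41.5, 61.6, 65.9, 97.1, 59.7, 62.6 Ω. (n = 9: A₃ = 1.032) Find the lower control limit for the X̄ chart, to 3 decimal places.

3905.829

X̄̄ = (4006.3 + 3977.2 + 3963.8 + 3981.6 + 3952.8 + 3954.1) / 6 = 3972.6333
s̄ = (41.5 + 61.6 + 65.9 + 97.1 + 59.7 + 62.6) / 6 = 64.7333
LCL = X̄̄ − A₃·s̄ = 3972.6333 − 1.032 × 64.7333 = 3905.8285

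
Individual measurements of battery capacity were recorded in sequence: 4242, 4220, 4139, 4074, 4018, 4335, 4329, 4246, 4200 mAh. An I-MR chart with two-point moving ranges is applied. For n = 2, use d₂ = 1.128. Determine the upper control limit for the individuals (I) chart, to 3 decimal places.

X̄ = (4242 + 4220 + 4139 + 4074 + 4018 + 4335 + 4329 + 4246 + 4200) / 9 = 4200.3333
Moving ranges: 22, 81, 65, 56, 317, 6, 83, 46; M̄R̄ = 676.0000 / 8 = 84.5000
UCL = X̄ + 3·M̄R̄/d₂ = 4200.3333 + 3 × 84.5000 / 1.128 = 4425.0674

4425.067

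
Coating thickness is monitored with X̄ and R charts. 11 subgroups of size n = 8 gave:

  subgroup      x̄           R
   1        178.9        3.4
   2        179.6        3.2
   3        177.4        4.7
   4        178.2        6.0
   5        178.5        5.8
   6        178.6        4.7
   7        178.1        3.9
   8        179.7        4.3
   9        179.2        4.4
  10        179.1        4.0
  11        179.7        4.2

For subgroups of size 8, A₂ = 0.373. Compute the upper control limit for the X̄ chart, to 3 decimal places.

X̄̄ = (178.9 + 179.6 + 177.4 + 178.2 + 178.5 + 178.6 + 178.1 + 179.7 + 179.2 + 179.1 + 179.7) / 11 = 1967.0000 / 11 = 178.8182
R̄ = (3.4 + 3.2 + 4.7 + 6.0 + 5.8 + 4.7 + 3.9 + 4.3 + 4.4 + 4.0 + 4.2) / 11 = 48.6000 / 11 = 4.4182
UCL = X̄̄ + A₂·R̄ = 178.8182 + 0.373 × 4.4182 = 180.4662

180.466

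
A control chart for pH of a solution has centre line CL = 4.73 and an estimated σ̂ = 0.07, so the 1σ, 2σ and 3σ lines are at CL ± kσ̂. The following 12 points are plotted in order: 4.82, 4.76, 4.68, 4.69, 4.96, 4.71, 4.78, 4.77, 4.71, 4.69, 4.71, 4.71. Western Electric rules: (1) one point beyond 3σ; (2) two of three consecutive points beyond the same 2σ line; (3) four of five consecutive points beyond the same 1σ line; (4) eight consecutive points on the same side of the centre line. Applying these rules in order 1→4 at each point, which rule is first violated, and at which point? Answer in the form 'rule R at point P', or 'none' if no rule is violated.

Zone of each point (C = within 1σ̂, B = 1σ̂–2σ̂, A = 2σ̂–3σ̂, * = beyond 3σ̂; sign = side of CL): 1:+B, 2:+C, 3:-C, 4:-C, 5:+*, 6:-C, 7:+C, 8:+C, 9:-C, 10:-C, 11:-C, 12:-C
Rule 1 (one point beyond the 3σ limits) is satisfied at point 5.

rule 1 at point 5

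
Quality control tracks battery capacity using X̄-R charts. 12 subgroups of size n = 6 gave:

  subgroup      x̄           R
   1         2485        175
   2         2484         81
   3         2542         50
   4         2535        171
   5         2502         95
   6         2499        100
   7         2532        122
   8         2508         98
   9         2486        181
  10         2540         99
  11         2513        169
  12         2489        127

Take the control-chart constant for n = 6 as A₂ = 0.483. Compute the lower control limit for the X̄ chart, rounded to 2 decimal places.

2450.50

X̄̄ = (2485 + 2484 + 2542 + 2535 + 2502 + 2499 + 2532 + 2508 + 2486 + 2540 + 2513 + 2489) / 12 = 30115.0000 / 12 = 2509.5833
R̄ = (175 + 81 + 50 + 171 + 95 + 100 + 122 + 98 + 181 + 99 + 169 + 127) / 12 = 1468.0000 / 12 = 122.3333
LCL = X̄̄ − A₂·R̄ = 2509.5833 − 0.483 × 122.3333 = 2450.4963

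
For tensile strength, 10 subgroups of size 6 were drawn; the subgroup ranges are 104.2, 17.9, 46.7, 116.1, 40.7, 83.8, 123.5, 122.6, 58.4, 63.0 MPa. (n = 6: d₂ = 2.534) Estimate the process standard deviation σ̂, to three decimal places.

R̄ = (104.2 + 17.9 + 46.7 + 116.1 + 40.7 + 83.8 + 123.5 + 122.6 + 58.4 + 63.0) / 10 = 77.6900
σ̂ = R̄ / d₂ = 77.6900 / 2.534 = 30.6590

30.659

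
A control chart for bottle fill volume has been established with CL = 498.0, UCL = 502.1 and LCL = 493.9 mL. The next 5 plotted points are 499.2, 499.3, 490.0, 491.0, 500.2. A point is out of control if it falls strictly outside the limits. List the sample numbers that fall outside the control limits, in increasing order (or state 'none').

Compare each point to [493.9, 502.1]: sample 3 = 490.0 < LCL; sample 4 = 491.0 < LCL.

3, 4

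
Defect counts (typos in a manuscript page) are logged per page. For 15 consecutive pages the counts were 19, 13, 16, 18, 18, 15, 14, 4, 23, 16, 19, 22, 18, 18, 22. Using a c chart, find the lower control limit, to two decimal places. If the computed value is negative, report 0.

4.63

c̄ = (19 + 13 + 16 + 18 + 18 + 15 + 14 + 4 + 23 + 16 + 19 + 22 + 18 + 18 + 22) / 15 = 255 / 15 = 17.0000
LCL = c̄ − 3√c̄ = 17.0000 − 3 × 4.1231 = 4.6307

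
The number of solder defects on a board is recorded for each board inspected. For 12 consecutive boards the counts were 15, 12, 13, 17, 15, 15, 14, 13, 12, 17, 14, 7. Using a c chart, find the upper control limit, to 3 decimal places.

c̄ = (15 + 12 + 13 + 17 + 15 + 15 + 14 + 13 + 12 + 17 + 14 + 7) / 12 = 164 / 12 = 13.6667
UCL = c̄ + 3√c̄ = 13.6667 + 3 × √13.6667 = 13.6667 + 3 × 3.6968 = 24.7572

24.757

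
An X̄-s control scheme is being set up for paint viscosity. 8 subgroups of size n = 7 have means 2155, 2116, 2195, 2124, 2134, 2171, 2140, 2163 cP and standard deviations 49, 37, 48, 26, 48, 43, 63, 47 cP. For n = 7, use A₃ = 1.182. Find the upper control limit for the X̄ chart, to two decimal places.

2203.09

X̄̄ = (2155 + 2116 + 2195 + 2124 + 2134 + 2171 + 2140 + 2163) / 8 = 2149.7500
s̄ = (49 + 37 + 48 + 26 + 48 + 43 + 63 + 47) / 8 = 45.1250
UCL = X̄̄ + A₃·s̄ = 2149.7500 + 1.182 × 45.1250 = 2203.0878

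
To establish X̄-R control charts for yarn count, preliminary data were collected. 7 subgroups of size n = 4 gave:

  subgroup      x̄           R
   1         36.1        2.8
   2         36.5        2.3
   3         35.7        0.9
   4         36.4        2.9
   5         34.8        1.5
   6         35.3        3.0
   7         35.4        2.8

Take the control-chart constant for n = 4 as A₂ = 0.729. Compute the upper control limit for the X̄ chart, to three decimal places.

X̄̄ = (36.1 + 36.5 + 35.7 + 36.4 + 34.8 + 35.3 + 35.4) / 7 = 250.2000 / 7 = 35.7429
R̄ = (2.8 + 2.3 + 0.9 + 2.9 + 1.5 + 3.0 + 2.8) / 7 = 16.2000 / 7 = 2.3143
UCL = X̄̄ + A₂·R̄ = 35.7429 + 0.729 × 2.3143 = 37.4300

37.430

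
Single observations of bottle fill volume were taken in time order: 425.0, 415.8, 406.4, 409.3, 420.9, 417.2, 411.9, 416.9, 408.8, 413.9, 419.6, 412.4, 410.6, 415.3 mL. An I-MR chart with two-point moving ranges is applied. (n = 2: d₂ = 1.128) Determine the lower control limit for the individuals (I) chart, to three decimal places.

X̄ = (425.0 + 415.8 + 406.4 + 409.3 + 420.9 + 417.2 + 411.9 + 416.9 + 408.8 + 413.9 + 419.6 + 412.4 + 410.6 + 415.3) / 14 = 414.5714
Moving ranges: 9.2, 9.4, 2.9, 11.6, 3.7, 5.3, 5.0, 8.1, 5.1, 5.7, 7.2, 1.8, 4.7; M̄R̄ = 79.7000 / 13 = 6.1308
LCL = X̄ − 3·M̄R̄/d₂ = 414.5714 − 3 × 6.1308 / 1.128 = 398.2662

398.266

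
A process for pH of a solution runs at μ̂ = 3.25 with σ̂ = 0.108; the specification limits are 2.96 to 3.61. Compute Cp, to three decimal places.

1.003

Cp = (USL − LSL) / (6σ̂) = (3.61 − 2.96) / (6 × 0.108) = 0.6500 / 0.6480 = 1.0031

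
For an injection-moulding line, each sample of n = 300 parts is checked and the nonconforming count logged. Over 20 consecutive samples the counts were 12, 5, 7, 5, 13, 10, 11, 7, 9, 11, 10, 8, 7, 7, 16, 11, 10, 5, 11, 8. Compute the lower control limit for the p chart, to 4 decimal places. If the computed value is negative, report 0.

0.0007

p̄ = Σdᵢ / (k·n) = 183 / (20 × 300) = 0.03050
LCL = p̄ − 3·√(p̄(1−p̄)/n) = 0.03050 − 3 × 0.00993 = 0.00072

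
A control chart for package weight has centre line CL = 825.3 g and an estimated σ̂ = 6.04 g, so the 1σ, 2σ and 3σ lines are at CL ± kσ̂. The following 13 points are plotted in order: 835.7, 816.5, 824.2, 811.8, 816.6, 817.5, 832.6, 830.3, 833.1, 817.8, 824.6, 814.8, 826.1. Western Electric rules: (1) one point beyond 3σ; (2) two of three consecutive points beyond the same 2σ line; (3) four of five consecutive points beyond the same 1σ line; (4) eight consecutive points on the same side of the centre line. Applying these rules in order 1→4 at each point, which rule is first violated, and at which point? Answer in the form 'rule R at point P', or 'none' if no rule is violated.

rule 3 at point 6

Zone of each point (C = within 1σ̂, B = 1σ̂–2σ̂, A = 2σ̂–3σ̂, * = beyond 3σ̂; sign = side of CL): 1:+B, 2:-B, 3:-C, 4:-A, 5:-B, 6:-B, 7:+B, 8:+C, 9:+B, 10:-B, 11:-C, 12:-B, 13:+C
Rule 3 (four of five consecutive points beyond the same 1σ limit) is satisfied at point 6.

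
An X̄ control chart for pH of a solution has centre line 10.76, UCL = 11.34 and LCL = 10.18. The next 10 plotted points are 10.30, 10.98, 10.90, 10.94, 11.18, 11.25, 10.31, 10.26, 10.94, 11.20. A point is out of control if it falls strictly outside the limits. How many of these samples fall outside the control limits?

0

All 10 points lie within [10.18, 11.34].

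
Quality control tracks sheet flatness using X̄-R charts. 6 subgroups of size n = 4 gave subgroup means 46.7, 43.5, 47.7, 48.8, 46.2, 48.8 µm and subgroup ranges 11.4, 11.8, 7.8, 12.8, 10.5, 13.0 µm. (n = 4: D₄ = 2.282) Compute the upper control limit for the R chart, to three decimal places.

R̄ = (11.4 + 11.8 + 7.8 + 12.8 + 10.5 + 13.0) / 6 = 67.3000 / 6 = 11.2167
UCL_R = D₄·R̄ = 2.282 × 11.2167 = 25.5964

25.596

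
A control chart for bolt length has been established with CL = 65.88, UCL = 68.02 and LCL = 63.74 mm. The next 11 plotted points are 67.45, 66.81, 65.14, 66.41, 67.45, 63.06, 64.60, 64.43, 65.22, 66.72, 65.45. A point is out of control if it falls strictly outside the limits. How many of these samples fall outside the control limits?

1

Compare each point to [63.74, 68.02]: sample 6 = 63.06 < LCL.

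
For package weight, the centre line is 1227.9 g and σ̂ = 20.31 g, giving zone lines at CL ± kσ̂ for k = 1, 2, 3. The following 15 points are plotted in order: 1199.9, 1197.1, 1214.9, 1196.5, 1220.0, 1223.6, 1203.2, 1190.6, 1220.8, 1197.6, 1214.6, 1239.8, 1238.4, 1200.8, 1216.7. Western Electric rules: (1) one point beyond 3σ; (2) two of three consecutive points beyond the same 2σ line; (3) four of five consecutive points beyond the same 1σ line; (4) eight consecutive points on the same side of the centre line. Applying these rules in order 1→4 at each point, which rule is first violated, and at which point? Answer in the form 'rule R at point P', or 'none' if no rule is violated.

rule 4 at point 8

Zone of each point (C = within 1σ̂, B = 1σ̂–2σ̂, A = 2σ̂–3σ̂, * = beyond 3σ̂; sign = side of CL): 1:-B, 2:-B, 3:-C, 4:-B, 5:-C, 6:-C, 7:-B, 8:-B, 9:-C, 10:-B, 11:-C, 12:+C, 13:+C, 14:-B, 15:-C
Rule 4 (eight consecutive points on the same side of the centre line) is satisfied at point 8.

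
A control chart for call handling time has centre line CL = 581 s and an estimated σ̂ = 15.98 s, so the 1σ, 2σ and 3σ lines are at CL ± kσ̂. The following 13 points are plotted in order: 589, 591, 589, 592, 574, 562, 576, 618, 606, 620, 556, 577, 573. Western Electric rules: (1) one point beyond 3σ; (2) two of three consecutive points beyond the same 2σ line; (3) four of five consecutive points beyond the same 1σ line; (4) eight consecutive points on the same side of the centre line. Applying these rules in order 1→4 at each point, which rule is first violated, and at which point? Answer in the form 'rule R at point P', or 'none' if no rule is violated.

Zone of each point (C = within 1σ̂, B = 1σ̂–2σ̂, A = 2σ̂–3σ̂, * = beyond 3σ̂; sign = side of CL): 1:+C, 2:+C, 3:+C, 4:+C, 5:-C, 6:-B, 7:-C, 8:+A, 9:+B, 10:+A, 11:-B, 12:-C, 13:-C
Rule 2 (two of three consecutive points beyond the same 2σ limit) is satisfied at point 10.

rule 2 at point 10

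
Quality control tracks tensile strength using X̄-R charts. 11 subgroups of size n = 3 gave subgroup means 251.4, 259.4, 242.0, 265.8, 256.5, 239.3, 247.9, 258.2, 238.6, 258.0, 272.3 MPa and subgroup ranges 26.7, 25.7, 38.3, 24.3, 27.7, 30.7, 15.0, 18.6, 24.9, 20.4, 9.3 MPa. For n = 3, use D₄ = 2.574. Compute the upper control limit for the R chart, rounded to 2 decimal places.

61.21

R̄ = (26.7 + 25.7 + 38.3 + 24.3 + 27.7 + 30.7 + 15.0 + 18.6 + 24.9 + 20.4 + 9.3) / 11 = 261.6000 / 11 = 23.7818
UCL_R = D₄·R̄ = 2.574 × 23.7818 = 61.2144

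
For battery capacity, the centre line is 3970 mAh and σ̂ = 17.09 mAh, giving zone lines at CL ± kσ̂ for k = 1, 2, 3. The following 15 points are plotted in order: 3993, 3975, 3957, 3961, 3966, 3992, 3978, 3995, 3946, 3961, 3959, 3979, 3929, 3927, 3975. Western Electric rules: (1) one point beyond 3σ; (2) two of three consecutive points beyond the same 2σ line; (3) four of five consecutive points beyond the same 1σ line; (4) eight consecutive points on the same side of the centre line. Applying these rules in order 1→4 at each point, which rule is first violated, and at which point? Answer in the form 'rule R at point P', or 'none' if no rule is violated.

rule 2 at point 14

Zone of each point (C = within 1σ̂, B = 1σ̂–2σ̂, A = 2σ̂–3σ̂, * = beyond 3σ̂; sign = side of CL): 1:+B, 2:+C, 3:-C, 4:-C, 5:-C, 6:+B, 7:+C, 8:+B, 9:-B, 10:-C, 11:-C, 12:+C, 13:-A, 14:-A, 15:+C
Rule 2 (two of three consecutive points beyond the same 2σ limit) is satisfied at point 14.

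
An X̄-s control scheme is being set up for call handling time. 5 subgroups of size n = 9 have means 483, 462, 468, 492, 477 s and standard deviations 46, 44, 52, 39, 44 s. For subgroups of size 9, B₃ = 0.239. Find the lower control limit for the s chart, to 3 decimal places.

s̄ = (46 + 44 + 52 + 39 + 44) / 5 = 45.0000
LCL_s = B₃·s̄ = 0.239 × 45.0000 = 10.7550

10.755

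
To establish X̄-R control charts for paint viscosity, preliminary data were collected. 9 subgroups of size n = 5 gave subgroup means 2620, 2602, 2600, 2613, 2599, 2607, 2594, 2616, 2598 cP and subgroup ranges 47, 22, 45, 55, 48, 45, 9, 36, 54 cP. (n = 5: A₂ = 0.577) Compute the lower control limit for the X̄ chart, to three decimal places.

2582.300

X̄̄ = (2620 + 2602 + 2600 + 2613 + 2599 + 2607 + 2594 + 2616 + 2598) / 9 = 23449.0000 / 9 = 2605.4444
R̄ = (47 + 22 + 45 + 55 + 48 + 45 + 9 + 36 + 54) / 9 = 361.0000 / 9 = 40.1111
LCL = X̄̄ − A₂·R̄ = 2605.4444 − 0.577 × 40.1111 = 2582.3003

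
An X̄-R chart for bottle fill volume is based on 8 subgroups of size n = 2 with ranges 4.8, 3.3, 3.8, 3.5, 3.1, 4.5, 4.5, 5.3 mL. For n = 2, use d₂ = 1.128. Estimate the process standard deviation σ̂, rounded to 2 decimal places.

R̄ = (4.8 + 3.3 + 3.8 + 3.5 + 3.1 + 4.5 + 4.5 + 5.3) / 8 = 4.1000
σ̂ = R̄ / d₂ = 4.1000 / 1.128 = 3.6348

3.63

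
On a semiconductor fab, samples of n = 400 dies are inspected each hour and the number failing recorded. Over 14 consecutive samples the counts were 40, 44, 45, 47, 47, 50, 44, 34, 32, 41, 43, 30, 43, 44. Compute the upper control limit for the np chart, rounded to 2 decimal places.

60.05

p̄ = Σdᵢ / (k·n) = 584 / (14 × 400) = 0.10429
UCL = np̄ + 3·√(np̄(1−p̄)) = 41.7143 + 3 × √(41.7143×0.89571) = 41.7143 + 3 × 6.1126 = 60.0521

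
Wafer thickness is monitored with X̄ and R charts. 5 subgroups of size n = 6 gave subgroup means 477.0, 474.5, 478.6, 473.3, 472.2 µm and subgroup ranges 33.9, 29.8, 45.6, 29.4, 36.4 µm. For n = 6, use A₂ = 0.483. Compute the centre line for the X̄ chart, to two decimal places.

X̄̄ = (477.0 + 474.5 + 478.6 + 473.3 + 472.2) / 5 = 2375.6000 / 5 = 475.1200
CL = X̄̄ = 475.1200

475.12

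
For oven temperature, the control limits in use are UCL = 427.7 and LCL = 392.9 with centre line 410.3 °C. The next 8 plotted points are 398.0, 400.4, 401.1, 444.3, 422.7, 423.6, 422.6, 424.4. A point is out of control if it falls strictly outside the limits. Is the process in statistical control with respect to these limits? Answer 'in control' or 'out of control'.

out of control

Compare each point to [392.9, 427.7]: sample 4 = 444.3 > UCL.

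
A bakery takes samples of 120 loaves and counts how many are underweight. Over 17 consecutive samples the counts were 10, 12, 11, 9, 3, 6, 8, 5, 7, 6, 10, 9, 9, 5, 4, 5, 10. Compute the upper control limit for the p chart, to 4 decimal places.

0.1299

p̄ = Σdᵢ / (k·n) = 129 / (17 × 120) = 0.06324
UCL = p̄ + 3·√(p̄(1−p̄)/n) = 0.06324 + 3 × √(0.06324×0.93676/120) = 0.06324 + 3 × 0.02222 = 0.12989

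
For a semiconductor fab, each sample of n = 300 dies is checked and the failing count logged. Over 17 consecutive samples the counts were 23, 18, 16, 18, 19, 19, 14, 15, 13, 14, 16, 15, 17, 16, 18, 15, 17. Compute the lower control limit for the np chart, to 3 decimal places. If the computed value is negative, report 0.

4.751

p̄ = Σdᵢ / (k·n) = 283 / (17 × 300) = 0.05549
LCL = np̄ − 3·√(np̄(1−p̄)) = 16.6471 − 3 × 3.9653 = 4.7513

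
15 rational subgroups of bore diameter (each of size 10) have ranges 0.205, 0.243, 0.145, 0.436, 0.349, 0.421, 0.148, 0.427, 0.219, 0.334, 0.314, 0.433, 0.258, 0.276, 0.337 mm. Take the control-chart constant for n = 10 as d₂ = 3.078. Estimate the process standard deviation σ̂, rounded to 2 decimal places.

R̄ = (0.205 + 0.243 + 0.145 + 0.436 + 0.349 + 0.421 + 0.148 + 0.427 + 0.219 + 0.334 + 0.314 + 0.433 + 0.258 + 0.276 + 0.337) / 15 = 0.3030
σ̂ = R̄ / d₂ = 0.3030 / 3.078 = 0.0984

0.10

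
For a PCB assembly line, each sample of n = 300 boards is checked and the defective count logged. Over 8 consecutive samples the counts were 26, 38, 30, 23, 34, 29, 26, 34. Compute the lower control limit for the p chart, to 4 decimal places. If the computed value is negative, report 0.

p̄ = Σdᵢ / (k·n) = 240 / (8 × 300) = 0.10000
LCL = p̄ − 3·√(p̄(1−p̄)/n) = 0.10000 − 3 × 0.01732 = 0.04804

0.0480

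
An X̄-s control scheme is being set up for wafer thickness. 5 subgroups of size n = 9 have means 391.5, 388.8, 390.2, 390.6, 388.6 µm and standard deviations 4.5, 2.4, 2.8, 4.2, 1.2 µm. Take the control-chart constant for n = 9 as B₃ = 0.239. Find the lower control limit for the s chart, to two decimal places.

s̄ = (4.5 + 2.4 + 2.8 + 4.2 + 1.2) / 5 = 3.0200
LCL_s = B₃·s̄ = 0.239 × 3.0200 = 0.7218

0.72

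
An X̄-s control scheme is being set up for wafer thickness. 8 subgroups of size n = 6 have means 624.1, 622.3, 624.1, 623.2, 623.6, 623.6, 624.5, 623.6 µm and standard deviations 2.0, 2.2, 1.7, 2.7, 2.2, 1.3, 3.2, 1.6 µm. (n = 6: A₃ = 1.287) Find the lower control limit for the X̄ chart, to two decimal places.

620.91

X̄̄ = (624.1 + 622.3 + 624.1 + 623.2 + 623.6 + 623.6 + 624.5 + 623.6) / 8 = 623.6250
s̄ = (2.0 + 2.2 + 1.7 + 2.7 + 2.2 + 1.3 + 3.2 + 1.6) / 8 = 2.1125
LCL = X̄̄ − A₃·s̄ = 623.6250 − 1.287 × 2.1125 = 620.9062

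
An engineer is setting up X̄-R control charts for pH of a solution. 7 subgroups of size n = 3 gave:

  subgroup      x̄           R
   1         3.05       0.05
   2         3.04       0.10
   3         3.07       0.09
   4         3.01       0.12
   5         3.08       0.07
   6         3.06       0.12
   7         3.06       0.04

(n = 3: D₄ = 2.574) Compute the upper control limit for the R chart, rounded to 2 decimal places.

0.22

R̄ = (0.05 + 0.10 + 0.09 + 0.12 + 0.07 + 0.12 + 0.04) / 7 = 0.5900 / 7 = 0.0843
UCL_R = D₄·R̄ = 2.574 × 0.0843 = 0.2170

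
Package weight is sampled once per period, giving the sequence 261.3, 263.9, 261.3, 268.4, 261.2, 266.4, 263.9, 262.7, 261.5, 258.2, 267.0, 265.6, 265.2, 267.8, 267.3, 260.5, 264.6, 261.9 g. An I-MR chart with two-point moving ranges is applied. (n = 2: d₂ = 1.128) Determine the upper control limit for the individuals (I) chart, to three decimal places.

X̄ = (261.3 + 263.9 + 261.3 + 268.4 + 261.2 + 266.4 + 263.9 + 262.7 + 261.5 + 258.2 + 267.0 + 265.6 + 265.2 + 267.8 + 267.3 + 260.5 + 264.6 + 261.9) / 18 = 263.8167
Moving ranges: 2.6, 2.6, 7.1, 7.2, 5.2, 2.5, 1.2, 1.2, 3.3, 8.8, 1.4, 0.4, 2.6, 0.5, 6.8, 4.1, 2.7; M̄R̄ = 60.2000 / 17 = 3.5412
UCL = X̄ + 3·M̄R̄/d₂ = 263.8167 + 3 × 3.5412 / 1.128 = 273.2347

273.235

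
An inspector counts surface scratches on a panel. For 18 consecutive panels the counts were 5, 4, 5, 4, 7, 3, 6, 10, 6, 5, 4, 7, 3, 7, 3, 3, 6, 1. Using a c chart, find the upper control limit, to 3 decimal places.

11.615

c̄ = (5 + 4 + 5 + 4 + 7 + 3 + 6 + 10 + 6 + 5 + 4 + 7 + 3 + 7 + 3 + 3 + 6 + 1) / 18 = 89 / 18 = 4.9444
UCL = c̄ + 3√c̄ = 4.9444 + 3 × √4.9444 = 4.9444 + 3 × 2.2236 = 11.6153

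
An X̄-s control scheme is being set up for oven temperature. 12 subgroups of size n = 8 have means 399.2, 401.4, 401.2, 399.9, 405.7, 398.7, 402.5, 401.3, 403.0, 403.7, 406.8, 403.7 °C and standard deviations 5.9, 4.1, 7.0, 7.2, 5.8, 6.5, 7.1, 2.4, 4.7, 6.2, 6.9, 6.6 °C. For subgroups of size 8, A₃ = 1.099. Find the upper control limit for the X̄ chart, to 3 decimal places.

408.706

X̄̄ = (399.2 + 401.4 + 401.2 + 399.9 + 405.7 + 398.7 + 402.5 + 401.3 + 403.0 + 403.7 + 406.8 + 403.7) / 12 = 402.2583
s̄ = (5.9 + 4.1 + 7.0 + 7.2 + 5.8 + 6.5 + 7.1 + 2.4 + 4.7 + 6.2 + 6.9 + 6.6) / 12 = 5.8667
UCL = X̄̄ + A₃·s̄ = 402.2583 + 1.099 × 5.8667 = 408.7058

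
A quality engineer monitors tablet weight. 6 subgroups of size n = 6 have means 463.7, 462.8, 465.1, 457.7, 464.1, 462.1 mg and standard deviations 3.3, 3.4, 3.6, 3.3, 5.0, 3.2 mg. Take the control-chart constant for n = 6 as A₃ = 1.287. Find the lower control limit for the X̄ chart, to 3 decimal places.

X̄̄ = (463.7 + 462.8 + 465.1 + 457.7 + 464.1 + 462.1) / 6 = 462.5833
s̄ = (3.3 + 3.4 + 3.6 + 3.3 + 5.0 + 3.2) / 6 = 3.6333
LCL = X̄̄ − A₃·s̄ = 462.5833 − 1.287 × 3.6333 = 457.9072

457.907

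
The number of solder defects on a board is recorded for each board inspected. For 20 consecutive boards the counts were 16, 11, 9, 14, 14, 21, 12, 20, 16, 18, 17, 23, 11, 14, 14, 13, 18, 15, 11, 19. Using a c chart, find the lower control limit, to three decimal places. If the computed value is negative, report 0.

3.565

c̄ = (16 + 11 + 9 + 14 + 14 + 21 + 12 + 20 + 16 + 18 + 17 + 23 + 11 + 14 + 14 + 13 + 18 + 15 + 11 + 19) / 20 = 306 / 20 = 15.3000
LCL = c̄ − 3√c̄ = 15.3000 − 3 × 3.9115 = 3.5654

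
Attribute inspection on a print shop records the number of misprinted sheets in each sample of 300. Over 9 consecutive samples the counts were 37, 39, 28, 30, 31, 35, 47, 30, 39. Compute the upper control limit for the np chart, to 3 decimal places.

p̄ = Σdᵢ / (k·n) = 316 / (9 × 300) = 0.11704
UCL = np̄ + 3·√(np̄(1−p̄)) = 35.1111 + 3 × √(35.1111×0.88296) = 35.1111 + 3 × 5.5679 = 51.8149

51.815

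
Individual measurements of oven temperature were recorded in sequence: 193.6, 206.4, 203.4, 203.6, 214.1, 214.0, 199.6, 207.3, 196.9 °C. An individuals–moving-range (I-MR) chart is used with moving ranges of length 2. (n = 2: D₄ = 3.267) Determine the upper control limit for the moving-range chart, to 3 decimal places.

Moving ranges: 12.8, 3.0, 0.2, 10.5, 0.1, 14.4, 7.7, 10.4; M̄R̄ = 59.1000 / 8 = 7.3875
UCL_MR = D₄·M̄R̄ = 3.267 × 7.3875 = 24.1350

24.135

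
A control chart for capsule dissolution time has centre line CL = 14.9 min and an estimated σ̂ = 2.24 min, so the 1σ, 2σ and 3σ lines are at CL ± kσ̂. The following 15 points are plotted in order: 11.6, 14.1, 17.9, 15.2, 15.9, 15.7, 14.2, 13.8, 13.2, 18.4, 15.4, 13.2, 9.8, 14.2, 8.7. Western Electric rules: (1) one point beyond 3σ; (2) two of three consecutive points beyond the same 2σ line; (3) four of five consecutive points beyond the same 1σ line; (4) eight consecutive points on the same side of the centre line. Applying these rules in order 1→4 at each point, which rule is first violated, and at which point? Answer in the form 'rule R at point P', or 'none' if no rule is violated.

rule 2 at point 15

Zone of each point (C = within 1σ̂, B = 1σ̂–2σ̂, A = 2σ̂–3σ̂, * = beyond 3σ̂; sign = side of CL): 1:-B, 2:-C, 3:+B, 4:+C, 5:+C, 6:+C, 7:-C, 8:-C, 9:-C, 10:+B, 11:+C, 12:-C, 13:-A, 14:-C, 15:-A
Rule 2 (two of three consecutive points beyond the same 2σ limit) is satisfied at point 15.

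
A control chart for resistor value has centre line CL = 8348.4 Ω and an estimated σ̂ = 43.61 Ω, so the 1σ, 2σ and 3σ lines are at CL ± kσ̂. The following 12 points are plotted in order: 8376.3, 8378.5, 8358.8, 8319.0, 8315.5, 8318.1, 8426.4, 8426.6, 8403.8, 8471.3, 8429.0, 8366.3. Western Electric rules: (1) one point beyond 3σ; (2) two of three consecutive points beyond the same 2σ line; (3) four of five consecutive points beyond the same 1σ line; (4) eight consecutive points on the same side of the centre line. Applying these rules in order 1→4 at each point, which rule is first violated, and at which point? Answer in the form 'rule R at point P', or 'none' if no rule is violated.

Zone of each point (C = within 1σ̂, B = 1σ̂–2σ̂, A = 2σ̂–3σ̂, * = beyond 3σ̂; sign = side of CL): 1:+C, 2:+C, 3:+C, 4:-C, 5:-C, 6:-C, 7:+B, 8:+B, 9:+B, 10:+A, 11:+B, 12:+C
Rule 3 (four of five consecutive points beyond the same 1σ limit) is satisfied at point 10.

rule 3 at point 10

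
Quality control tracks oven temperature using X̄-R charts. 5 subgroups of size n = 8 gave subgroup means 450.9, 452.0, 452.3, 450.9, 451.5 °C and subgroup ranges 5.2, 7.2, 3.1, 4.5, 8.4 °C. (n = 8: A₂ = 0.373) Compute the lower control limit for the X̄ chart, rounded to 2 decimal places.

449.40

X̄̄ = (450.9 + 452.0 + 452.3 + 450.9 + 451.5) / 5 = 2257.6000 / 5 = 451.5200
R̄ = (5.2 + 7.2 + 3.1 + 4.5 + 8.4) / 5 = 28.4000 / 5 = 5.6800
LCL = X̄̄ − A₂·R̄ = 451.5200 − 0.373 × 5.6800 = 449.4014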